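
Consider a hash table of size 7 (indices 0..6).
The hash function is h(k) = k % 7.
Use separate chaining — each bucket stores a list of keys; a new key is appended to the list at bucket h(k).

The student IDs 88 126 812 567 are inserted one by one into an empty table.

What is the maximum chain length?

3

88 → bucket 4
126 → bucket 0
812 → bucket 0 (collision)
567 → bucket 0 (collision)
Final buckets:
0: 126 -> 812 -> 567
1: ∅
2: ∅
3: ∅
4: 88
5: ∅
6: ∅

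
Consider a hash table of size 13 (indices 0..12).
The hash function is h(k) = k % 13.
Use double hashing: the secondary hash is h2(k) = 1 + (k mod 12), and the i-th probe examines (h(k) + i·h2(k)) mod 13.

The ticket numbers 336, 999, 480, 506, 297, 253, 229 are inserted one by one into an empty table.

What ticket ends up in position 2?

Insert 336: h=11, slot 11 empty → index 11.
Insert 999: h=11, h2=4, slot 11 occupied → index 2.
Insert 480: h=12, slot 12 empty → index 12.
Insert 506: h=12, h2=3, slots 12,2 occupied → index 5.
Insert 297: h=11, h2=10, slot 11 occupied → index 8.
Insert 253: h=6, slot 6 empty → index 6.
Insert 229: h=8, h2=2, slot 8 occupied → index 10.
Table: [-, -, 999, -, -, 506, 253, -, 297, -, 229, 336, 480]

999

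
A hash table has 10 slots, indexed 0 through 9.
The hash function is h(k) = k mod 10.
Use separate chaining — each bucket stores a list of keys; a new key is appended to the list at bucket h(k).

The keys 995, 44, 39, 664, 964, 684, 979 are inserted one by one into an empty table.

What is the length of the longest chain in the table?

995 -> bucket 5
44 -> bucket 4
39 -> bucket 9
664 -> bucket 4 (collision)
964 -> bucket 4 (collision)
684 -> bucket 4 (collision)
979 -> bucket 9 (collision)
Final buckets:
0: -
1: -
2: -
3: -
4: 44 -> 664 -> 964 -> 684
5: 995
6: -
7: -
8: -
9: 39 -> 979

4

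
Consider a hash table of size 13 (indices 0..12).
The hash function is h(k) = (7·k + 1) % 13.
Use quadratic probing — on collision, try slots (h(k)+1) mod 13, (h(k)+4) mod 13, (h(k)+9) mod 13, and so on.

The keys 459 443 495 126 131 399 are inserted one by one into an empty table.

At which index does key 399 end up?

459: h=3 -> slot 3
443: h=8 -> slot 8
495: h=8, probe 8,9 -> slot 9
126: h=12 -> slot 12
131: h=8, probe 8,9,12,4 -> slot 4
399: h=12, probe 12,0 -> slot 0
Table: [399, -, -, 459, 131, -, -, -, 443, 495, -, -, 126]

0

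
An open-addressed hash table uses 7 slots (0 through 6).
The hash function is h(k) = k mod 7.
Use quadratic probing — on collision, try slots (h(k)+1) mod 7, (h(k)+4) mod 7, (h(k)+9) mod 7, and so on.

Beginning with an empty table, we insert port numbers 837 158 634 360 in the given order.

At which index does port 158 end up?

837 hashes to 4; slot 4 is free → place at 4.
158 hashes to 4; 4 taken → place at 5.
634 hashes to 4; 4,5 taken → place at 1.
360 hashes to 3; slot 3 is free → place at 3.
Table: [∅, 634, ∅, 360, 837, 158, ∅]

5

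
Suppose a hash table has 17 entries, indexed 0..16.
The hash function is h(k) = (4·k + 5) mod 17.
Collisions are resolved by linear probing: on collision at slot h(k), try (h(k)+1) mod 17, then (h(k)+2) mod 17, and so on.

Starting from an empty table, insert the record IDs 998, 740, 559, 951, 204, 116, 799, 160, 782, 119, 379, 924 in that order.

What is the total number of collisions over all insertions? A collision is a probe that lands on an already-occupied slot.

11

998: h=2 → slot 2
740: h=7 → slot 7
559: h=14 → slot 14
951: h=1 → slot 1
204: h=5 → slot 5
116: h=10 → slot 10
799: h=5, probe 5,6 → slot 6
160: h=16 → slot 16
782: h=5, probe 5,6,7,8 → slot 8
119: h=5, probe 5,6,7,8,9 → slot 9
379: h=8, probe 8,9,10,11 → slot 11
924: h=12 → slot 12
Table: [—, 951, 998, —, —, 204, 799, 740, 782, 119, 116, 379, 924, —, 559, —, 160]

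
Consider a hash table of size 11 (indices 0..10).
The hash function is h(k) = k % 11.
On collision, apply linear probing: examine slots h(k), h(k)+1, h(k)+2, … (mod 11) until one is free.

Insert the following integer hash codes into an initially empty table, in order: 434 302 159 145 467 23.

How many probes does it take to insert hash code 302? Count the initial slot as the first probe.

434: h=5 -> slot 5
302: h=5, probe 5,6 -> slot 6
159: h=5, probe 5,6,7 -> slot 7
145: h=2 -> slot 2
467: h=5, probe 5,6,7,8 -> slot 8
23: h=1 -> slot 1
Table: [_, 23, 145, _, _, 434, 302, 159, 467, _, _]

2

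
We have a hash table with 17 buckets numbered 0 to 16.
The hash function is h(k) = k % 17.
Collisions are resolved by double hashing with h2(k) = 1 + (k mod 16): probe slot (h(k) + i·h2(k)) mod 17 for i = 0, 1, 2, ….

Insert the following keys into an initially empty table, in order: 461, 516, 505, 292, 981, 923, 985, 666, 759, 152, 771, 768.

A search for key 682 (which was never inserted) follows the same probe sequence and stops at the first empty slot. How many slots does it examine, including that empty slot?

2

461: h=2 → slot 2
516: h=6 → slot 6
505: h=12 → slot 12
292: h=3 → slot 3
981: h=12, h2=6, probe 12,1 → slot 1
923: h=5 → slot 5
985: h=16 → slot 16
666: h=3, h2=11, probe 3,14 → slot 14
759: h=11 → slot 11
152: h=16, h2=9, probe 16,8 → slot 8
771: h=6, h2=4, probe 6,10 → slot 10
768: h=3, h2=1, probe 3,4 → slot 4
Table: [., 981, 461, 292, 768, 923, 516, ., 152, ., 771, 759, 505, ., 666, ., 985]
Lookup 682: h=2, h2=11, probe 2,13 → slot 13 empty, not found.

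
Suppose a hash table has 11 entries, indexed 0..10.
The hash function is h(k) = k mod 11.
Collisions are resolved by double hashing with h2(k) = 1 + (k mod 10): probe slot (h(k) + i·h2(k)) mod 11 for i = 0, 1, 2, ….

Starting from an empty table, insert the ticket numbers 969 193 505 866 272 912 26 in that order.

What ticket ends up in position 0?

969 hashes to 1; slot 1 is free → place at 1.
193 hashes to 6; slot 6 is free → place at 6.
505 hashes to 10; slot 10 is free → place at 10.
866 hashes to 8; slot 8 is free → place at 8.
272 hashes to 8, h2=3; 8 taken → place at 0.
912 hashes to 10, h2=3; 10 taken → place at 2.
26 hashes to 4; slot 4 is free → place at 4.
Table: [272, 969, 912, _, 26, _, 193, _, 866, _, 505]

272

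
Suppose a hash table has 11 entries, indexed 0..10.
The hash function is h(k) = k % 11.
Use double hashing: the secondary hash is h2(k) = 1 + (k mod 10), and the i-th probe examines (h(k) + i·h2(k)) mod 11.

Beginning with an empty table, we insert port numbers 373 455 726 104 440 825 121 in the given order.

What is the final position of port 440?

373 hashes to 10; slot 10 is free → place at 10.
455 hashes to 4; slot 4 is free → place at 4.
726 hashes to 0; slot 0 is free → place at 0.
104 hashes to 5; slot 5 is free → place at 5.
440 hashes to 0, h2=1; 0 taken → place at 1.
825 hashes to 0, h2=6; 0 taken → place at 6.
121 hashes to 0, h2=2; 0 taken → place at 2.
Table: [726, 440, 121, -, 455, 104, 825, -, -, -, 373]

1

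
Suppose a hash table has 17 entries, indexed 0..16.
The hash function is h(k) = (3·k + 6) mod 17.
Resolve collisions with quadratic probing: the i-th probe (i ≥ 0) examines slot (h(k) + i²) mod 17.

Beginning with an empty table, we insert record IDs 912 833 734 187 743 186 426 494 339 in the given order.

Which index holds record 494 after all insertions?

Insert 912: h=5, slot 5 empty -> index 5.
Insert 833: h=6, slot 6 empty -> index 6.
Insert 734: h=15, slot 15 empty -> index 15.
Insert 187: h=6, slot 6 occupied -> index 7.
Insert 743: h=8, slot 8 empty -> index 8.
Insert 186: h=3, slot 3 empty -> index 3.
Insert 426: h=9, slot 9 empty -> index 9.
Insert 494: h=9, slot 9 occupied -> index 10.
Insert 339: h=3, slot 3 occupied -> index 4.
Table: [-, -, -, 186, 339, 912, 833, 187, 743, 426, 494, -, -, -, -, 734, -]

10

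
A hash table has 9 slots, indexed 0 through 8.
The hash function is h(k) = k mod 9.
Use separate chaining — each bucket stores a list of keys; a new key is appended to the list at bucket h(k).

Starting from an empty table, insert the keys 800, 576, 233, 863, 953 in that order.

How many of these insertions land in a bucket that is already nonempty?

800 -> bucket 8
576 -> bucket 0
233 -> bucket 8 (collision)
863 -> bucket 8 (collision)
953 -> bucket 8 (collision)
Final buckets:
0: 576
1: _
2: _
3: _
4: _
5: _
6: _
7: _
8: 800 -> 233 -> 863 -> 953

3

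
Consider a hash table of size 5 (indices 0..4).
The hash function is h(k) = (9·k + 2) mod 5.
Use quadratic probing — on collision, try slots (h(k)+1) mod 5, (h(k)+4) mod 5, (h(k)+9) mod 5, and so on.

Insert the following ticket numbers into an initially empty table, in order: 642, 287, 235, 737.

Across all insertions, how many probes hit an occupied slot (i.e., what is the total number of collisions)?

3

642 hashes to 0; slot 0 is free -> place at 0.
287 hashes to 0; 0 taken -> place at 1.
235 hashes to 2; slot 2 is free -> place at 2.
737 hashes to 0; 0,1 taken -> place at 4.
Table: [642, 287, 235, -, 737]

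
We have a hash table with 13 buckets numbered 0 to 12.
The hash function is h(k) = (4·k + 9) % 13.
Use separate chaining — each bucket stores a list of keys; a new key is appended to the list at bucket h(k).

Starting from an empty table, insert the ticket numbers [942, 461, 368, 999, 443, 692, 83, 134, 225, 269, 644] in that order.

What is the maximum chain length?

Insert 942: h=7, bucket 7 empty → new chain.
Insert 461: h=7, bucket 7 nonempty → append to chain.
Insert 368: h=12, bucket 12 empty → new chain.
Insert 999: h=1, bucket 1 empty → new chain.
Insert 443: h=0, bucket 0 empty → new chain.
Insert 692: h=8, bucket 8 empty → new chain.
Insert 83: h=3, bucket 3 empty → new chain.
Insert 134: h=12, bucket 12 nonempty → append to chain.
Insert 225: h=12, bucket 12 nonempty → append to chain.
Insert 269: h=6, bucket 6 empty → new chain.
Insert 644: h=11, bucket 11 empty → new chain.
Final buckets:
0: 443
1: 999
2: -
3: 83
4: -
5: -
6: 269
7: 942 -> 461
8: 692
9: -
10: -
11: 644
12: 368 -> 134 -> 225

3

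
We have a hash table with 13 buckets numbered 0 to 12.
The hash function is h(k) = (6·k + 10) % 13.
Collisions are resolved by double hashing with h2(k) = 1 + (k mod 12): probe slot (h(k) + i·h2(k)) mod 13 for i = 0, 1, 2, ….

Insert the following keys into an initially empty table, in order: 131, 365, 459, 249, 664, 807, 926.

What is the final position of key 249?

131 hashes to 3; slot 3 is free -> place at 3.
365 hashes to 3, h2=6; 3 taken -> place at 9.
459 hashes to 8; slot 8 is free -> place at 8.
249 hashes to 9, h2=10; 9 taken -> place at 6.
664 hashes to 3, h2=5; 3,8 taken -> place at 0.
807 hashes to 3, h2=4; 3 taken -> place at 7.
926 hashes to 2; slot 2 is free -> place at 2.
Table: [664, ., 926, 131, ., ., 249, 807, 459, 365, ., ., .]

6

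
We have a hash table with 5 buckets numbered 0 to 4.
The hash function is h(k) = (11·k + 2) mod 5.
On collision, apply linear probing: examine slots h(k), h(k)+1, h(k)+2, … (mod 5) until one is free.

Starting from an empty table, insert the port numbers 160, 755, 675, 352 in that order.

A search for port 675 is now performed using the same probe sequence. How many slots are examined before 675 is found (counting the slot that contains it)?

3

Insert 160: h=2, slot 2 empty → index 2.
Insert 755: h=2, slot 2 occupied → index 3.
Insert 675: h=2, slots 2,3 occupied → index 4.
Insert 352: h=4, slot 4 occupied → index 0.
Table: [352, ∅, 160, 755, 675]
Lookup 675: h=2, probe 2,3,4 → found at 4.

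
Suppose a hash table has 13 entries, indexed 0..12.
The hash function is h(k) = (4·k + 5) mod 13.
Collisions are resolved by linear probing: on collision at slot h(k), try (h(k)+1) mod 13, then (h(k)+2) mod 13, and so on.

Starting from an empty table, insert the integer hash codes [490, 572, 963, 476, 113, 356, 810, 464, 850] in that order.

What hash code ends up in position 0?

850

490: h=2 => slot 2
572: h=5 => slot 5
963: h=9 => slot 9
476: h=11 => slot 11
113: h=2, probe 2,3 => slot 3
356: h=12 => slot 12
810: h=8 => slot 8
464: h=2, probe 2,3,4 => slot 4
850: h=12, probe 12,0 => slot 0
Table: [850, ∅, 490, 113, 464, 572, ∅, ∅, 810, 963, ∅, 476, 356]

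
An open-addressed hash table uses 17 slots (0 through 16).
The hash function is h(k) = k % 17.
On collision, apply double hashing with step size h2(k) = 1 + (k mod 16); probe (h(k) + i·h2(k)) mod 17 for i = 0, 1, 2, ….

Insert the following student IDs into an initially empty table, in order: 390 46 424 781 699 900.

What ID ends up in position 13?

781

390: h=16 => slot 16
46: h=12 => slot 12
424: h=16, h2=9, probe 16,8 => slot 8
781: h=16, h2=14, probe 16,13 => slot 13
699: h=2 => slot 2
900: h=16, h2=5, probe 16,4 => slot 4
Table: [_, _, 699, _, 900, _, _, _, 424, _, _, _, 46, 781, _, _, 390]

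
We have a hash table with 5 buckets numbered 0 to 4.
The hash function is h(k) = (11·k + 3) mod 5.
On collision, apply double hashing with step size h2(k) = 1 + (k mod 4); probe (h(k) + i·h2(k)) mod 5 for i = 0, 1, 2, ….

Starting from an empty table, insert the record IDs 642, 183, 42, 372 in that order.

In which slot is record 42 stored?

642: h=0 -> slot 0
183: h=1 -> slot 1
42: h=0, h2=3, probe 0,3 -> slot 3
372: h=0, h2=1, probe 0,1,2 -> slot 2
Table: [642, 183, 372, 42, .]

3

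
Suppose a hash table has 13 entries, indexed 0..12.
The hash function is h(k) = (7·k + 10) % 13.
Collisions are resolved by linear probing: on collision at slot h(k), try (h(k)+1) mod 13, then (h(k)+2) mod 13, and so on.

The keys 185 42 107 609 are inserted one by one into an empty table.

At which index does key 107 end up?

185: h=5 -> slot 5
42: h=5, probe 5,6 -> slot 6
107: h=5, probe 5,6,7 -> slot 7
609: h=9 -> slot 9
Table: [—, —, —, —, —, 185, 42, 107, —, 609, —, —, —]

7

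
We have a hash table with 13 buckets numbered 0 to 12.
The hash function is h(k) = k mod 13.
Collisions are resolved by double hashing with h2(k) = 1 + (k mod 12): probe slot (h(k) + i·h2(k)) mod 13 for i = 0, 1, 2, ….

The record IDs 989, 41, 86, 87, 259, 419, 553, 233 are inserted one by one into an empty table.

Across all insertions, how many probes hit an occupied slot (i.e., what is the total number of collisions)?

Insert 989: h=1, slot 1 empty => index 1.
Insert 41: h=2, slot 2 empty => index 2.
Insert 86: h=8, slot 8 empty => index 8.
Insert 87: h=9, slot 9 empty => index 9.
Insert 259: h=12, slot 12 empty => index 12.
Insert 419: h=3, slot 3 empty => index 3.
Insert 553: h=7, slot 7 empty => index 7.
Insert 233: h=12, h2=6, slot 12 occupied => index 5.
Table: [—, 989, 41, 419, —, 233, —, 553, 86, 87, —, —, 259]

1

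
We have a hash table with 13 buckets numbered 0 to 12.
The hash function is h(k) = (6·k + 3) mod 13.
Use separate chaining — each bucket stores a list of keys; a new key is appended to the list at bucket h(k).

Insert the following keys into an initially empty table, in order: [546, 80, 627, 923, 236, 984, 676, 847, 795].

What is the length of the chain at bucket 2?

Insert 546: h=3, bucket 3 empty -> new chain.
Insert 80: h=2, bucket 2 empty -> new chain.
Insert 627: h=8, bucket 8 empty -> new chain.
Insert 923: h=3, bucket 3 nonempty -> append to chain.
Insert 236: h=2, bucket 2 nonempty -> append to chain.
Insert 984: h=5, bucket 5 empty -> new chain.
Insert 676: h=3, bucket 3 nonempty -> append to chain.
Insert 847: h=2, bucket 2 nonempty -> append to chain.
Insert 795: h=2, bucket 2 nonempty -> append to chain.
Final buckets:
0: —
1: —
2: 80 -> 236 -> 847 -> 795
3: 546 -> 923 -> 676
4: —
5: 984
6: —
7: —
8: 627
9: —
10: —
11: —
12: —

4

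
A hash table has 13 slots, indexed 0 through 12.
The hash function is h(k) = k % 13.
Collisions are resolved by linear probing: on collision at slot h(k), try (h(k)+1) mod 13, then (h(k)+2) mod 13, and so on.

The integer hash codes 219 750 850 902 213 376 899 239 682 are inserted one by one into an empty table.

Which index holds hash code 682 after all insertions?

10

219: h=11 => slot 11
750: h=9 => slot 9
850: h=5 => slot 5
902: h=5, probe 5,6 => slot 6
213: h=5, probe 5,6,7 => slot 7
376: h=12 => slot 12
899: h=2 => slot 2
239: h=5, probe 5,6,7,8 => slot 8
682: h=6, probe 6,7,8,9,10 => slot 10
Table: [∅, ∅, 899, ∅, ∅, 850, 902, 213, 239, 750, 682, 219, 376]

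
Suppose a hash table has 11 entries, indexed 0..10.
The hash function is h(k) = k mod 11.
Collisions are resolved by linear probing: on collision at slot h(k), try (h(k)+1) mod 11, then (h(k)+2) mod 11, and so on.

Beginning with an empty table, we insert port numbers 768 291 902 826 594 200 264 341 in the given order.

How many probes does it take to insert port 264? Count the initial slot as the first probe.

Insert 768: h=9, slot 9 empty → index 9.
Insert 291: h=5, slot 5 empty → index 5.
Insert 902: h=0, slot 0 empty → index 0.
Insert 826: h=1, slot 1 empty → index 1.
Insert 594: h=0, slots 0,1 occupied → index 2.
Insert 200: h=2, slot 2 occupied → index 3.
Insert 264: h=0, slots 0,1,2,3 occupied → index 4.
Insert 341: h=0, slots 0,1,2,3,4,5 occupied → index 6.
Table: [902, 826, 594, 200, 264, 291, 341, -, -, 768, -]

5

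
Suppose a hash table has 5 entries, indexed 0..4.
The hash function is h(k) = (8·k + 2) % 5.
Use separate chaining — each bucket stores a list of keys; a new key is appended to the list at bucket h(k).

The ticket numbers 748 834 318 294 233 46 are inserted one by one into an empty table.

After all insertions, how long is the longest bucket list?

748 → bucket 1
834 → bucket 4
318 → bucket 1 (collision)
294 → bucket 4 (collision)
233 → bucket 1 (collision)
46 → bucket 0
Final buckets:
0: 46
1: 748 -> 318 -> 233
2: -
3: -
4: 834 -> 294

3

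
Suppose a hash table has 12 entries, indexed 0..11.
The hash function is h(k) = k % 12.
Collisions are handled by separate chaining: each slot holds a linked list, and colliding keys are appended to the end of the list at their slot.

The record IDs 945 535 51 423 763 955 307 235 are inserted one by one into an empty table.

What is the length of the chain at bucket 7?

Insert 945: h=9, bucket 9 empty -> new chain.
Insert 535: h=7, bucket 7 empty -> new chain.
Insert 51: h=3, bucket 3 empty -> new chain.
Insert 423: h=3, bucket 3 nonempty -> append to chain.
Insert 763: h=7, bucket 7 nonempty -> append to chain.
Insert 955: h=7, bucket 7 nonempty -> append to chain.
Insert 307: h=7, bucket 7 nonempty -> append to chain.
Insert 235: h=7, bucket 7 nonempty -> append to chain.
Final buckets:
0: -
1: -
2: -
3: 51 -> 423
4: -
5: -
6: -
7: 535 -> 763 -> 955 -> 307 -> 235
8: -
9: 945
10: -
11: -

5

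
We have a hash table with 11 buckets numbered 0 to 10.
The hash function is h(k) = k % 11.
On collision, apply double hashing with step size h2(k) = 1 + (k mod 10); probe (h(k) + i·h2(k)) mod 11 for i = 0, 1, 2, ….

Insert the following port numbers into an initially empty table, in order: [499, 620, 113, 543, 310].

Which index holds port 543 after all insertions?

8

Insert 499: h=4, slot 4 empty -> index 4.
Insert 620: h=4, h2=1, slot 4 occupied -> index 5.
Insert 113: h=3, slot 3 empty -> index 3.
Insert 543: h=4, h2=4, slot 4 occupied -> index 8.
Insert 310: h=2, slot 2 empty -> index 2.
Table: [_, _, 310, 113, 499, 620, _, _, 543, _, _]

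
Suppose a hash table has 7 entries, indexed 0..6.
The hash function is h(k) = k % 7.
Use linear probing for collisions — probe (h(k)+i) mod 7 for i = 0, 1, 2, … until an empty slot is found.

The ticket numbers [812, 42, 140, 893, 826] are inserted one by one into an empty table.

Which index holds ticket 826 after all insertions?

812 hashes to 0; slot 0 is free => place at 0.
42 hashes to 0; 0 taken => place at 1.
140 hashes to 0; 0,1 taken => place at 2.
893 hashes to 4; slot 4 is free => place at 4.
826 hashes to 0; 0,1,2 taken => place at 3.
Table: [812, 42, 140, 826, 893, _, _]

3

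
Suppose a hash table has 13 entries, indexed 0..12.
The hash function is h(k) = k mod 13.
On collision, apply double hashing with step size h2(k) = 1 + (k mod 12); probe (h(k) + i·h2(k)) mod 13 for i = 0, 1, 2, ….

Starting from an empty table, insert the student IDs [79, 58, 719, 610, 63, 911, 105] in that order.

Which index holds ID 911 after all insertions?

79 hashes to 1; slot 1 is free => place at 1.
58 hashes to 6; slot 6 is free => place at 6.
719 hashes to 4; slot 4 is free => place at 4.
610 hashes to 12; slot 12 is free => place at 12.
63 hashes to 11; slot 11 is free => place at 11.
911 hashes to 1, h2=12; 1 taken => place at 0.
105 hashes to 1, h2=10; 1,11 taken => place at 8.
Table: [911, 79, ., ., 719, ., 58, ., 105, ., ., 63, 610]

0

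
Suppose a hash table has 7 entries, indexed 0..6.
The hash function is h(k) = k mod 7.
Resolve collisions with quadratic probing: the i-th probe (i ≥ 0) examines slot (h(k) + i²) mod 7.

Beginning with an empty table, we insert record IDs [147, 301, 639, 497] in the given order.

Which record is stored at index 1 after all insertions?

301

Insert 147: h=0, slot 0 empty → index 0.
Insert 301: h=0, slot 0 occupied → index 1.
Insert 639: h=2, slot 2 empty → index 2.
Insert 497: h=0, slots 0,1 occupied → index 4.
Table: [147, 301, 639, -, 497, -, -]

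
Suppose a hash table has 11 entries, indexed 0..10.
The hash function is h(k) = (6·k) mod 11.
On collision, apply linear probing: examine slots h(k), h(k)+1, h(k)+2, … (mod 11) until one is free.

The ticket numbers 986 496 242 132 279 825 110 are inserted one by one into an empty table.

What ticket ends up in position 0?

242

986 hashes to 9; slot 9 is free -> place at 9.
496 hashes to 6; slot 6 is free -> place at 6.
242 hashes to 0; slot 0 is free -> place at 0.
132 hashes to 0; 0 taken -> place at 1.
279 hashes to 2; slot 2 is free -> place at 2.
825 hashes to 0; 0,1,2 taken -> place at 3.
110 hashes to 0; 0,1,2,3 taken -> place at 4.
Table: [242, 132, 279, 825, 110, —, 496, —, —, 986, —]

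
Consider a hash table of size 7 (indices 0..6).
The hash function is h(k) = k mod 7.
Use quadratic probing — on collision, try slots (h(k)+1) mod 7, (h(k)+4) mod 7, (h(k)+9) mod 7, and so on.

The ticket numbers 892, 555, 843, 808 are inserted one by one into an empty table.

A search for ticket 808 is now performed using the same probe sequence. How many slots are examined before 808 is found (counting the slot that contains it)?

3

892: h=3 -> slot 3
555: h=2 -> slot 2
843: h=3, probe 3,4 -> slot 4
808: h=3, probe 3,4,0 -> slot 0
Table: [808, —, 555, 892, 843, —, —]
Lookup 808: h=3, probe 3,4,0 → found at 0.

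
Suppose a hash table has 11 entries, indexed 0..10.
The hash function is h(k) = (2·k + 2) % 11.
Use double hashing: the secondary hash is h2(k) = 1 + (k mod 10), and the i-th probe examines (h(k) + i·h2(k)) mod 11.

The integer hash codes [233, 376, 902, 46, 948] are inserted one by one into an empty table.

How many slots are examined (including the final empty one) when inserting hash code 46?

Insert 233: h=6, slot 6 empty => index 6.
Insert 376: h=6, h2=7, slot 6 occupied => index 2.
Insert 902: h=2, h2=3, slot 2 occupied => index 5.
Insert 46: h=6, h2=7, slots 6,2 occupied => index 9.
Insert 948: h=6, h2=9, slot 6 occupied => index 4.
Table: [∅, ∅, 376, ∅, 948, 902, 233, ∅, ∅, 46, ∅]

3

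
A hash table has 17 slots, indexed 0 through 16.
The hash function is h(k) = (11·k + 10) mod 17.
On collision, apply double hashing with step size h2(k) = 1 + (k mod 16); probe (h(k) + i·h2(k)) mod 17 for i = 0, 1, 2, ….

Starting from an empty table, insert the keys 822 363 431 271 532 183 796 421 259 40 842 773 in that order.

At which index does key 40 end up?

822 hashes to 8; slot 8 is free → place at 8.
363 hashes to 8, h2=12; 8 taken → place at 3.
431 hashes to 8, h2=16; 8 taken → place at 7.
271 hashes to 16; slot 16 is free → place at 16.
532 hashes to 14; slot 14 is free → place at 14.
183 hashes to 0; slot 0 is free → place at 0.
796 hashes to 11; slot 11 is free → place at 11.
421 hashes to 0, h2=6; 0 taken → place at 6.
259 hashes to 3, h2=4; 3,7,11 taken → place at 15.
40 hashes to 8, h2=9; 8,0 taken → place at 9.
842 hashes to 7, h2=11; 7 taken → place at 1.
773 hashes to 13; slot 13 is free → place at 13.
Table: [183, 842, ∅, 363, ∅, ∅, 421, 431, 822, 40, ∅, 796, ∅, 773, 532, 259, 271]

9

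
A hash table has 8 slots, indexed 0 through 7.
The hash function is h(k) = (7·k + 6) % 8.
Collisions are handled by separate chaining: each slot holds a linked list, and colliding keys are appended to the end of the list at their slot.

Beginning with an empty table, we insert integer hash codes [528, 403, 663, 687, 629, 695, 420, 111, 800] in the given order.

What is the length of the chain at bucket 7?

4

528 -> bucket 6
403 -> bucket 3
663 -> bucket 7
687 -> bucket 7 (collision)
629 -> bucket 1
695 -> bucket 7 (collision)
420 -> bucket 2
111 -> bucket 7 (collision)
800 -> bucket 6 (collision)
Final buckets:
0: .
1: 629
2: 420
3: 403
4: .
5: .
6: 528 -> 800
7: 663 -> 687 -> 695 -> 111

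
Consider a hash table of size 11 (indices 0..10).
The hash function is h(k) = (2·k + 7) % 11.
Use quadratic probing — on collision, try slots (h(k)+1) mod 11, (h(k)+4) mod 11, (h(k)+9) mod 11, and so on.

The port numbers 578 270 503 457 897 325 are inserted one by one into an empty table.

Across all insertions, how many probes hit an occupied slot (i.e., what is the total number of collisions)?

578 hashes to 8; slot 8 is free => place at 8.
270 hashes to 8; 8 taken => place at 9.
503 hashes to 1; slot 1 is free => place at 1.
457 hashes to 8; 8,9,1 taken => place at 6.
897 hashes to 8; 8,9,1,6 taken => place at 2.
325 hashes to 8; 8,9,1,6,2 taken => place at 0.
Table: [325, 503, 897, —, —, —, 457, —, 578, 270, —]

13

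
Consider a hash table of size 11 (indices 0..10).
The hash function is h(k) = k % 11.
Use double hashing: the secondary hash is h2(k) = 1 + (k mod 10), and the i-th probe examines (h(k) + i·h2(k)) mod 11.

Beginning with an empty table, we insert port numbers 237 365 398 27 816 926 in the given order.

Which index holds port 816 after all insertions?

9

237 hashes to 6; slot 6 is free -> place at 6.
365 hashes to 2; slot 2 is free -> place at 2.
398 hashes to 2, h2=9; 2 taken -> place at 0.
27 hashes to 5; slot 5 is free -> place at 5.
816 hashes to 2, h2=7; 2 taken -> place at 9.
926 hashes to 2, h2=7; 2,9,5 taken -> place at 1.
Table: [398, 926, 365, _, _, 27, 237, _, _, 816, _]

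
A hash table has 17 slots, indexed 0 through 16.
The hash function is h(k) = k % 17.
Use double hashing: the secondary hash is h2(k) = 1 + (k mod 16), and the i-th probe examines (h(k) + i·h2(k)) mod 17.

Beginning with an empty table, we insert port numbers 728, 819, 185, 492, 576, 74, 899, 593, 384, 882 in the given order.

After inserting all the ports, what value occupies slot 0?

728 hashes to 14; slot 14 is free -> place at 14.
819 hashes to 3; slot 3 is free -> place at 3.
185 hashes to 15; slot 15 is free -> place at 15.
492 hashes to 16; slot 16 is free -> place at 16.
576 hashes to 15, h2=1; 15,16 taken -> place at 0.
74 hashes to 6; slot 6 is free -> place at 6.
899 hashes to 15, h2=4; 15 taken -> place at 2.
593 hashes to 15, h2=2; 15,0,2 taken -> place at 4.
384 hashes to 10; slot 10 is free -> place at 10.
882 hashes to 15, h2=3; 15 taken -> place at 1.
Table: [576, 882, 899, 819, 593, ∅, 74, ∅, ∅, ∅, 384, ∅, ∅, ∅, 728, 185, 492]

576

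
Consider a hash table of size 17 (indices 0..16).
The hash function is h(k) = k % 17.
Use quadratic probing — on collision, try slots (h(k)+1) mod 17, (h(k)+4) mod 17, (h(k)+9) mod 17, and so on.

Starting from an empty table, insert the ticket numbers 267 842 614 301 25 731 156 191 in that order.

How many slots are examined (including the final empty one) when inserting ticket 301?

2

Insert 267: h=12, slot 12 empty -> index 12.
Insert 842: h=9, slot 9 empty -> index 9.
Insert 614: h=2, slot 2 empty -> index 2.
Insert 301: h=12, slot 12 occupied -> index 13.
Insert 25: h=8, slot 8 empty -> index 8.
Insert 731: h=0, slot 0 empty -> index 0.
Insert 156: h=3, slot 3 empty -> index 3.
Insert 191: h=4, slot 4 empty -> index 4.
Table: [731, ∅, 614, 156, 191, ∅, ∅, ∅, 25, 842, ∅, ∅, 267, 301, ∅, ∅, ∅]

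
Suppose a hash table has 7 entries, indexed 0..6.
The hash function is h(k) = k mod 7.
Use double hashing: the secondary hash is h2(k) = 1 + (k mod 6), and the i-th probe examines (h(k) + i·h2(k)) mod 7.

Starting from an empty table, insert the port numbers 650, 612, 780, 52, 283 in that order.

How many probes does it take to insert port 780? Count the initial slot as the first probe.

650: h=6 => slot 6
612: h=3 => slot 3
780: h=3, h2=1, probe 3,4 => slot 4
52: h=3, h2=5, probe 3,1 => slot 1
283: h=3, h2=2, probe 3,5 => slot 5
Table: [_, 52, _, 612, 780, 283, 650]

2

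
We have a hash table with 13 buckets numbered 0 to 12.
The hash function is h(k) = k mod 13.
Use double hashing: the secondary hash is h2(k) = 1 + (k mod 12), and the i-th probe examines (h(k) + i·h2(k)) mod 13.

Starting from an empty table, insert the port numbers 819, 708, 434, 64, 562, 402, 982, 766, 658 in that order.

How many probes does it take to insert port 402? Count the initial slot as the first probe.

4

819: h=0 -> slot 0
708: h=6 -> slot 6
434: h=5 -> slot 5
64: h=12 -> slot 12
562: h=3 -> slot 3
402: h=12, h2=7, probe 12,6,0,7 -> slot 7
982: h=7, h2=11, probe 7,5,3,1 -> slot 1
766: h=12, h2=11, probe 12,10 -> slot 10
658: h=8 -> slot 8
Table: [819, 982, —, 562, —, 434, 708, 402, 658, —, 766, —, 64]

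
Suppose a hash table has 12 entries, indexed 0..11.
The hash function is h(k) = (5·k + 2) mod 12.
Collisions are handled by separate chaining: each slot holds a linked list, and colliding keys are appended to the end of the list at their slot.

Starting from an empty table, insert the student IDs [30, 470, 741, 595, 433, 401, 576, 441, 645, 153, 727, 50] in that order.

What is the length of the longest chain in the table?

Insert 30: h=8, bucket 8 empty → new chain.
Insert 470: h=0, bucket 0 empty → new chain.
Insert 741: h=11, bucket 11 empty → new chain.
Insert 595: h=1, bucket 1 empty → new chain.
Insert 433: h=7, bucket 7 empty → new chain.
Insert 401: h=3, bucket 3 empty → new chain.
Insert 576: h=2, bucket 2 empty → new chain.
Insert 441: h=11, bucket 11 nonempty → append to chain.
Insert 645: h=11, bucket 11 nonempty → append to chain.
Insert 153: h=11, bucket 11 nonempty → append to chain.
Insert 727: h=1, bucket 1 nonempty → append to chain.
Insert 50: h=0, bucket 0 nonempty → append to chain.
Final buckets:
0: 470 -> 50
1: 595 -> 727
2: 576
3: 401
4: _
5: _
6: _
7: 433
8: 30
9: _
10: _
11: 741 -> 441 -> 645 -> 153

4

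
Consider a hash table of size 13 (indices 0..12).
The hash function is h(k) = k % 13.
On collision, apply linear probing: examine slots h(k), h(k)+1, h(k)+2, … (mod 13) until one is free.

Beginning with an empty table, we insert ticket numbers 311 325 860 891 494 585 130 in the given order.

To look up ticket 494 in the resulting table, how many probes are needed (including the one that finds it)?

311: h=12 -> slot 12
325: h=0 -> slot 0
860: h=2 -> slot 2
891: h=7 -> slot 7
494: h=0, probe 0,1 -> slot 1
585: h=0, probe 0,1,2,3 -> slot 3
130: h=0, probe 0,1,2,3,4 -> slot 4
Table: [325, 494, 860, 585, 130, ., ., 891, ., ., ., ., 311]
Lookup 494: h=0, probe 0,1 → found at 1.

2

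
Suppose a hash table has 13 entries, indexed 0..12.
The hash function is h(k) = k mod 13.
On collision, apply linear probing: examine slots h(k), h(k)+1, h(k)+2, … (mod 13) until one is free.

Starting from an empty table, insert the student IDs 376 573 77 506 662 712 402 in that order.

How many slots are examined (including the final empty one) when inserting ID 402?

Insert 376: h=12, slot 12 empty → index 12.
Insert 573: h=1, slot 1 empty → index 1.
Insert 77: h=12, slot 12 occupied → index 0.
Insert 506: h=12, slots 12,0,1 occupied → index 2.
Insert 662: h=12, slots 12,0,1,2 occupied → index 3.
Insert 712: h=10, slot 10 empty → index 10.
Insert 402: h=12, slots 12,0,1,2,3 occupied → index 4.
Table: [77, 573, 506, 662, 402, _, _, _, _, _, 712, _, 376]

6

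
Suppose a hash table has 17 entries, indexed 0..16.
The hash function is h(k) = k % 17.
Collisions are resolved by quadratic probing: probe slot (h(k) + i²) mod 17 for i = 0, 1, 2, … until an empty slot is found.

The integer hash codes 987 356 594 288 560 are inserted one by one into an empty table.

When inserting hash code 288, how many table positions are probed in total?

987 hashes to 1; slot 1 is free → place at 1.
356 hashes to 16; slot 16 is free → place at 16.
594 hashes to 16; 16 taken → place at 0.
288 hashes to 16; 16,0 taken → place at 3.
560 hashes to 16; 16,0,3 taken → place at 8.
Table: [594, 987, —, 288, —, —, —, —, 560, —, —, —, —, —, —, —, 356]

3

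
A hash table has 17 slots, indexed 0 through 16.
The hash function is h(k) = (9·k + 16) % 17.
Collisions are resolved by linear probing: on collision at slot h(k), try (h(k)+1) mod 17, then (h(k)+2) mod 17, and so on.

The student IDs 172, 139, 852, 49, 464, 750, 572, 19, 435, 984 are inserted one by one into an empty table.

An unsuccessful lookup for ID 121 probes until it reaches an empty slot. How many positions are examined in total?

172: h=0 -> slot 0
139: h=9 -> slot 9
852: h=0, probe 0,1 -> slot 1
49: h=15 -> slot 15
464: h=10 -> slot 10
750: h=0, probe 0,1,2 -> slot 2
572: h=13 -> slot 13
19: h=0, probe 0,1,2,3 -> slot 3
435: h=4 -> slot 4
984: h=15, probe 15,16 -> slot 16
Table: [172, 852, 750, 19, 435, ∅, ∅, ∅, ∅, 139, 464, ∅, ∅, 572, ∅, 49, 984]
Lookup 121: h=0, probe 0,1,2,3,4,5 → slot 5 empty, not found.

6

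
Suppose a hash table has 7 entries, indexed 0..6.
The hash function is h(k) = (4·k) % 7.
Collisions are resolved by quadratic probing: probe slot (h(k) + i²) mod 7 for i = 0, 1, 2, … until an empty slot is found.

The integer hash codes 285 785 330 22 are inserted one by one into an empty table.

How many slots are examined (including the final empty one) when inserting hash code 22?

Insert 285: h=6, slot 6 empty -> index 6.
Insert 785: h=4, slot 4 empty -> index 4.
Insert 330: h=4, slot 4 occupied -> index 5.
Insert 22: h=4, slots 4,5 occupied -> index 1.
Table: [-, 22, -, -, 785, 330, 285]

3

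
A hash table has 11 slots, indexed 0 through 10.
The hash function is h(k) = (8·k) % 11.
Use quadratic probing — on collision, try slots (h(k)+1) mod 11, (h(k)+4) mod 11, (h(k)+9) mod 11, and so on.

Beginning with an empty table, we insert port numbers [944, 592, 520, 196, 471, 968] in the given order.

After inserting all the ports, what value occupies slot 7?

944 hashes to 6; slot 6 is free => place at 6.
592 hashes to 6; 6 taken => place at 7.
520 hashes to 2; slot 2 is free => place at 2.
196 hashes to 6; 6,7 taken => place at 10.
471 hashes to 6; 6,7,10 taken => place at 4.
968 hashes to 0; slot 0 is free => place at 0.
Table: [968, —, 520, —, 471, —, 944, 592, —, —, 196]

592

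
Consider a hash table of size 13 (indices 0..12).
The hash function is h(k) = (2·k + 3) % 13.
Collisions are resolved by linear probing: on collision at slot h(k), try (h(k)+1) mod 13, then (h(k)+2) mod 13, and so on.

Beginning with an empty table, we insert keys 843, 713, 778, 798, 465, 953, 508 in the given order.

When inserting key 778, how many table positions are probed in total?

3

843: h=12 => slot 12
713: h=12, probe 12,0 => slot 0
778: h=12, probe 12,0,1 => slot 1
798: h=0, probe 0,1,2 => slot 2
465: h=10 => slot 10
953: h=11 => slot 11
508: h=5 => slot 5
Table: [713, 778, 798, ∅, ∅, 508, ∅, ∅, ∅, ∅, 465, 953, 843]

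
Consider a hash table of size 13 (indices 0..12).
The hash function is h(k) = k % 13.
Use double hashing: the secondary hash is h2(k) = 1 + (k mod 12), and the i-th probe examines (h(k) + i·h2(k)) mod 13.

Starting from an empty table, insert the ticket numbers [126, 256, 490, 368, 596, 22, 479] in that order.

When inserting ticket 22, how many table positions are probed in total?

Insert 126: h=9, slot 9 empty => index 9.
Insert 256: h=9, h2=5, slot 9 occupied => index 1.
Insert 490: h=9, h2=11, slot 9 occupied => index 7.
Insert 368: h=4, slot 4 empty => index 4.
Insert 596: h=11, slot 11 empty => index 11.
Insert 22: h=9, h2=11, slots 9,7 occupied => index 5.
Insert 479: h=11, h2=12, slot 11 occupied => index 10.
Table: [—, 256, —, —, 368, 22, —, 490, —, 126, 479, 596, —]

3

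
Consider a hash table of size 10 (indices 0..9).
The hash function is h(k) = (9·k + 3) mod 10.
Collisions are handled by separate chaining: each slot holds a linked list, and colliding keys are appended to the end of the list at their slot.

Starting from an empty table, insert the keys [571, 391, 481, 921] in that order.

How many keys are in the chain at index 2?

571 → bucket 2
391 → bucket 2 (collision)
481 → bucket 2 (collision)
921 → bucket 2 (collision)
Final buckets:
0: —
1: —
2: 571 -> 391 -> 481 -> 921
3: —
4: —
5: —
6: —
7: —
8: —
9: —

4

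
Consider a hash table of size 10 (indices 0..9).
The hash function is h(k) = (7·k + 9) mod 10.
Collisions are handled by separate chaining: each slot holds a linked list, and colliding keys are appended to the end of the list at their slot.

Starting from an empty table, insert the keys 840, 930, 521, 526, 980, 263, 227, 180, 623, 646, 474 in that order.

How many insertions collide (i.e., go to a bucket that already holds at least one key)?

840 → bucket 9
930 → bucket 9 (collision)
521 → bucket 6
526 → bucket 1
980 → bucket 9 (collision)
263 → bucket 0
227 → bucket 8
180 → bucket 9 (collision)
623 → bucket 0 (collision)
646 → bucket 1 (collision)
474 → bucket 7
Final buckets:
0: 263 -> 623
1: 526 -> 646
2: .
3: .
4: .
5: .
6: 521
7: 474
8: 227
9: 840 -> 930 -> 980 -> 180

5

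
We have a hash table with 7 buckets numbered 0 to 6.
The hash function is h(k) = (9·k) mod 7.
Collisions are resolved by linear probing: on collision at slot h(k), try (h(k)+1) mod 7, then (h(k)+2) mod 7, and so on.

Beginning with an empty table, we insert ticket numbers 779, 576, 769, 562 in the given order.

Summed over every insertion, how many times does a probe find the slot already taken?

5

779 hashes to 4; slot 4 is free -> place at 4.
576 hashes to 4; 4 taken -> place at 5.
769 hashes to 5; 5 taken -> place at 6.
562 hashes to 4; 4,5,6 taken -> place at 0.
Table: [562, —, —, —, 779, 576, 769]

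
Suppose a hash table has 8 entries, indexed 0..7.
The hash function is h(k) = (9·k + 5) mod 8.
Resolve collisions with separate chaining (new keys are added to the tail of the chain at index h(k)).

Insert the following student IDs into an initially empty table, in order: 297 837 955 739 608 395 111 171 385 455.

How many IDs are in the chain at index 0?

4

Insert 297: h=6, bucket 6 empty → new chain.
Insert 837: h=2, bucket 2 empty → new chain.
Insert 955: h=0, bucket 0 empty → new chain.
Insert 739: h=0, bucket 0 nonempty → append to chain.
Insert 608: h=5, bucket 5 empty → new chain.
Insert 395: h=0, bucket 0 nonempty → append to chain.
Insert 111: h=4, bucket 4 empty → new chain.
Insert 171: h=0, bucket 0 nonempty → append to chain.
Insert 385: h=6, bucket 6 nonempty → append to chain.
Insert 455: h=4, bucket 4 nonempty → append to chain.
Final buckets:
0: 955 -> 739 -> 395 -> 171
1: .
2: 837
3: .
4: 111 -> 455
5: 608
6: 297 -> 385
7: .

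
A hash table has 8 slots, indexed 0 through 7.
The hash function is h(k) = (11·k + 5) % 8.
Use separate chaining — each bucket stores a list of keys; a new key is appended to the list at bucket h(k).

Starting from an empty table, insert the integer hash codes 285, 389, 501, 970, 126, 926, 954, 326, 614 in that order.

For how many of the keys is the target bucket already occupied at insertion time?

285 → bucket 4
389 → bucket 4 (collision)
501 → bucket 4 (collision)
970 → bucket 3
126 → bucket 7
926 → bucket 7 (collision)
954 → bucket 3 (collision)
326 → bucket 7 (collision)
614 → bucket 7 (collision)
Final buckets:
0: .
1: .
2: .
3: 970 -> 954
4: 285 -> 389 -> 501
5: .
6: .
7: 126 -> 926 -> 326 -> 614

6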